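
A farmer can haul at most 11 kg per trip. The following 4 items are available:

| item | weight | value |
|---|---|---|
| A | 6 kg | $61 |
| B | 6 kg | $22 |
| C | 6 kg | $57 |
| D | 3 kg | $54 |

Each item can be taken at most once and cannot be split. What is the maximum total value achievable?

This is a 0/1 knapsack; check combinations near the capacity.
- A+D: weight 6+3=9, value 61+54=115
- C+D: weight 6+3=9, value 57+54=111
- B+D: weight 6+3=9, value 22+54=76
Best: $115.

$115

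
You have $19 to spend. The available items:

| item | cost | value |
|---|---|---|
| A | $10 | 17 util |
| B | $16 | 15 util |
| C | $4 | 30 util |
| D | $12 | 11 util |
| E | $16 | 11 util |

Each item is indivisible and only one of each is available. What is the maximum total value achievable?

47 util

Check high-value combinations within $19:
- A+C: cost 10+4=14, value 17+30=47
- C+D: cost 4+12=16, value 30+11=41
- C: cost 4, value 30
- A: cost 10, value 17
- B: cost 16, value 15
Best: 47 util.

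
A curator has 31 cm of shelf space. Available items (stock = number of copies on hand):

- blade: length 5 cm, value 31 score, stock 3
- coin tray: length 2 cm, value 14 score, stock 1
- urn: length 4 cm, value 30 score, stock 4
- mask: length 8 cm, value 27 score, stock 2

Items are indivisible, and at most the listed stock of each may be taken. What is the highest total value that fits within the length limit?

Top feasible selections:
- 3×blade + 4×urn: length 31, value 213
- 3×blade + 1×coin tray + 3×urn: length 29, value 197
- 2×blade + 1×coin tray + 4×urn: length 28, value 196
Best: 213 score.

213 score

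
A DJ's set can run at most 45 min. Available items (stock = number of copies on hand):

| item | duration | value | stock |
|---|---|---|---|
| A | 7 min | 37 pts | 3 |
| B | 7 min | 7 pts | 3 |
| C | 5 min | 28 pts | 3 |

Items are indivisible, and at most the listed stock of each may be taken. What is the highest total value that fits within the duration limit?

Top feasible selections:
- 3×A + 1×B + 3×C: duration 43, value 202
- 3×A + 3×C: duration 36, value 195
- 3×A + 2×B + 2×C: duration 45, value 181
- 3×A + 1×B + 2×C: duration 38, value 174
Best: 202 pts.

202 pts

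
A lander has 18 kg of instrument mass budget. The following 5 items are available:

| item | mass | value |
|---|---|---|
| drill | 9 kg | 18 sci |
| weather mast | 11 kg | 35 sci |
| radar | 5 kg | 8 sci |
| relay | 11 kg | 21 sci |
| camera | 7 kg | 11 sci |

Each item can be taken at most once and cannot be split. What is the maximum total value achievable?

This is a 0/1 knapsack; check combinations near the capacity.
- weather mast+camera: mass 11+7=18, value 35+11=46
- weather mast+radar: mass 11+5=16, value 35+8=43
- weather mast: mass 11, value 35
Best: 46 sci.

46 sci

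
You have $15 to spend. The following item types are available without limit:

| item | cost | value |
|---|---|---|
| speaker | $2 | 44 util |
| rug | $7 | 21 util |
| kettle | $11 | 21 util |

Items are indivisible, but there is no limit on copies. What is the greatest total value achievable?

308 util

Best value-per-unit is speaker at 44/2, and filling with it alone uses cost 7×2=14. No mix of the others beats 7×44 = 308.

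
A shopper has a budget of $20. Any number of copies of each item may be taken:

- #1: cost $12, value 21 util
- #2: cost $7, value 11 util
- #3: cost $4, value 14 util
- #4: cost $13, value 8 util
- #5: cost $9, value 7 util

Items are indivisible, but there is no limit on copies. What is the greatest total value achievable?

70 util

Best value-per-unit is #3 at 14/4, and filling with it alone uses cost 5×4=20. No mix of the others beats 5×14 = 70.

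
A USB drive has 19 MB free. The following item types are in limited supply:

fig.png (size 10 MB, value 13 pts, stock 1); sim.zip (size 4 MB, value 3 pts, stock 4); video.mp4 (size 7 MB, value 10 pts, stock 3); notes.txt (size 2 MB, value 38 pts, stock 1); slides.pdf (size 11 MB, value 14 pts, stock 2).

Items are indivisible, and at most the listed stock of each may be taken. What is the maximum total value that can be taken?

Top feasible selections:
- 1×fig.png + 1×video.mp4 + 1×notes.txt: size 19, value 61
- 2×video.mp4 + 1×notes.txt: size 16, value 58
Best: 61 pts.

61 pts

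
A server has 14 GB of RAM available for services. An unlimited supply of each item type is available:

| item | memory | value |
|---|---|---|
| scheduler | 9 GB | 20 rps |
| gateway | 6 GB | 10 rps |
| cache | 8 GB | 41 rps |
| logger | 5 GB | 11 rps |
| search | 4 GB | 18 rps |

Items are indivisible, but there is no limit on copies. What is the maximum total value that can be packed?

59 rps

Best value-per-unit is cache at 41/8; filling with it alone gives 1×41 = 41.
Optimal mix: 1×cache + 1×search → memory 12, value 59.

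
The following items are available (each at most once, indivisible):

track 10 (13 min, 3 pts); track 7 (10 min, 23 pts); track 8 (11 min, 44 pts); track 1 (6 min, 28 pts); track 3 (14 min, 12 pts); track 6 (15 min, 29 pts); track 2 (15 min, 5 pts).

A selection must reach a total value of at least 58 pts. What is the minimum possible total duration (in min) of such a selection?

17

Subsets with value ≥ 58, sorted by total duration:
- track 8+track 1: duration 17, value 72
- track 7+track 8: duration 21, value 67
Minimum duration: 17 min.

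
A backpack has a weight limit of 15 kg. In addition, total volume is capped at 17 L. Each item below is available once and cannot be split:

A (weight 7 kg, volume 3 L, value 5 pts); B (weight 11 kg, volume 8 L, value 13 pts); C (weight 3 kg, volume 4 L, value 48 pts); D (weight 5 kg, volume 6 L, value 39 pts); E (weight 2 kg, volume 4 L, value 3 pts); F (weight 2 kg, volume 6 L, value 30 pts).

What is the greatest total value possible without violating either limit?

Feasible sets respecting both limits:
- C+D+F: weight 10, volume 16, value 117
- A+C+D: weight 15, volume 13, value 92
- C+D+E: weight 10, volume 14, value 90
- C+D: weight 8, volume 10, value 87
Best: 117 pts.

117 pts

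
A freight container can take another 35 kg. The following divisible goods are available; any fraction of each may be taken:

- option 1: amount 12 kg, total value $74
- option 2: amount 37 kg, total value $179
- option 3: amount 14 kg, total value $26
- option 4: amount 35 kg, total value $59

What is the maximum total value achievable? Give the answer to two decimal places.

185.27

Take in order of value per unit:
- option 1 (74/12 per unit): all 12 → value 74, running total 74.00
- option 2 (179/37 per unit): 23 of 37 → value 23×179/37 = 111.2703, running total 185.27
Total 185.27.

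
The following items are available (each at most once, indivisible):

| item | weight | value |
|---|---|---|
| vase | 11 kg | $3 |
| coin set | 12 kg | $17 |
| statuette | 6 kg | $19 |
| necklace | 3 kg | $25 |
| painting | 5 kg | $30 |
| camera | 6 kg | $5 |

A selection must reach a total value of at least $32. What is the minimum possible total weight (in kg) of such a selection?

8

Subsets with value ≥ 32, sorted by total weight:
- necklace+painting: weight 8, value 55
- statuette+necklace: weight 9, value 44
Minimum weight: 8 kg.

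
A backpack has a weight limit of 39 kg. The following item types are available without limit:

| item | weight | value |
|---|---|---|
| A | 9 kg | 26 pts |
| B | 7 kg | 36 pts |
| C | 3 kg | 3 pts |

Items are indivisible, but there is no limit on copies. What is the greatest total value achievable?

Best value-per-unit is B at 36/7; filling with it alone gives 5×36 = 180.
Optimal mix: 5×B + 1×C → weight 38, value 183.

183 pts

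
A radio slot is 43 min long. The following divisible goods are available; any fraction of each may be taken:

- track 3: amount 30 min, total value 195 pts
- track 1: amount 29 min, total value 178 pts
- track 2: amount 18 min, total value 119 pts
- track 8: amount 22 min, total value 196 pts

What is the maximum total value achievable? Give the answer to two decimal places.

Take in order of value per unit:
- track 8 (196/22 per unit): all 22 → value 196, running total 196.00
- track 2 (119/18 per unit): all 18 → value 119, running total 315.00
- track 3 (195/30 per unit): 3 of 30 → value 3×195/30 = 19.5000, running total 334.50
Total 334.50.

334.50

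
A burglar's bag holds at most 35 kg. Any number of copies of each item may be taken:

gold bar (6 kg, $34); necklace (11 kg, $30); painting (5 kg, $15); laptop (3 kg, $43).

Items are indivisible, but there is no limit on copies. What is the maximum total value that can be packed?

$473

Best value-per-unit is laptop at 43/3, and filling with it alone uses weight 11×3=33. No mix of the others beats 11×43 = 473.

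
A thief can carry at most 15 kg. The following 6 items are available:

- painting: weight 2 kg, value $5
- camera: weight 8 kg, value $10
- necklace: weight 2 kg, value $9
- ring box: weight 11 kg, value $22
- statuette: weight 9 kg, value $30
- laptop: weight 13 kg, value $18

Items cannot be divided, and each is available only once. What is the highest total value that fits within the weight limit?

Check high-value combinations within 15 kg:
- painting+necklace+statuette: weight 2+2+9=13, value 5+9+30=44
- necklace+statuette: weight 2+9=11, value 9+30=39
- painting+necklace+ring box: weight 2+2+11=15, value 5+9+22=36
Best: $44.

$44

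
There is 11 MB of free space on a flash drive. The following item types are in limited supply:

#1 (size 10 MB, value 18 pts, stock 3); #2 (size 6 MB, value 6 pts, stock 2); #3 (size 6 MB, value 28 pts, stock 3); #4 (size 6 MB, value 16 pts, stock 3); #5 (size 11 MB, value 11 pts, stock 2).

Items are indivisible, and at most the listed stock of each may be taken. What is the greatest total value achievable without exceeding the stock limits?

Top feasible selections:
- 1×#3: size 6, value 28
- 1×#1: size 10, value 18
- 1×#4: size 6, value 16
Best: 28 pts.

28 pts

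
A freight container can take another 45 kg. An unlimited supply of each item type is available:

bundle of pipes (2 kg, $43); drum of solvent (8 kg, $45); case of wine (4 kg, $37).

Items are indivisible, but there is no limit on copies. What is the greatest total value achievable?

$946

Best value-per-unit is bundle of pipes at 43/2, and filling with it alone uses weight 22×2=44. No mix of the others beats 22×43 = 946.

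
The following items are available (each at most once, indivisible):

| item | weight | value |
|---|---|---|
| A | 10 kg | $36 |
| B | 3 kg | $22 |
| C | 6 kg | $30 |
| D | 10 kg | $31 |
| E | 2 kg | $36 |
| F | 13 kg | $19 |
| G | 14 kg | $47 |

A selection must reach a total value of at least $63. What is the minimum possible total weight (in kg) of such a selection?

Subsets with value ≥ 63, sorted by total weight:
- C+E: weight 8, value 66
- B+C+E: weight 11, value 88
- A+E: weight 12, value 72
- D+E: weight 12, value 67
Minimum weight: 8 kg.

8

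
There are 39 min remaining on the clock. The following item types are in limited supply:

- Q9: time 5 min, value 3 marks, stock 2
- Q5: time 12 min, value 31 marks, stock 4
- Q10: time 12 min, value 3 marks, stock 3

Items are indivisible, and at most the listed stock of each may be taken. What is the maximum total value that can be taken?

Best selections within time 39 and stock limits:
- 3×Q5: time 36, value 93
- 2×Q9 + 2×Q5: time 34, value 68
- 1×Q9 + 2×Q5: time 29, value 65
- 2×Q5 + 1×Q10: time 36, value 65
Best: 93 marks.

93 marks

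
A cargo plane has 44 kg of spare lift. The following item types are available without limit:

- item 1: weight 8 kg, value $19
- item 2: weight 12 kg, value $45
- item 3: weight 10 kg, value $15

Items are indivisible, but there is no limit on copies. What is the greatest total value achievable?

Best value-per-unit is item 2 at 45/12; filling with it alone gives 3×45 = 135.
Optimal mix: 1×item 1 + 3×item 2 → weight 44, value 154.

$154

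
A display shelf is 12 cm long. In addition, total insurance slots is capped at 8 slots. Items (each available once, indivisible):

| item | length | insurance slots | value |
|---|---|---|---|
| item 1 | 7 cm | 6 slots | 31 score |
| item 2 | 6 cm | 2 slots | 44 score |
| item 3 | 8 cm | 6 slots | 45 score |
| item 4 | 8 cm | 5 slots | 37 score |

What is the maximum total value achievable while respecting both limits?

45 score

Feasible sets respecting both limits:
- item 3: length 8, insurance slots 6, value 45
- item 2: length 6, insurance slots 2, value 44
- item 4: length 8, insurance slots 5, value 37
Best: 45 score.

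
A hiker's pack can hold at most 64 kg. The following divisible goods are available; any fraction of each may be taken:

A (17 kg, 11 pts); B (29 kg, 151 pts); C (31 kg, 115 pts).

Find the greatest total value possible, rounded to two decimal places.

Take in order of value per unit:
- B (151/29 per unit): all 29 → value 151, running total 151.00
- C (115/31 per unit): all 31 → value 115, running total 266.00
- A (11/17 per unit): 4 of 17 → value 4×11/17 = 2.5882, running total 268.59
Total 268.59.

268.59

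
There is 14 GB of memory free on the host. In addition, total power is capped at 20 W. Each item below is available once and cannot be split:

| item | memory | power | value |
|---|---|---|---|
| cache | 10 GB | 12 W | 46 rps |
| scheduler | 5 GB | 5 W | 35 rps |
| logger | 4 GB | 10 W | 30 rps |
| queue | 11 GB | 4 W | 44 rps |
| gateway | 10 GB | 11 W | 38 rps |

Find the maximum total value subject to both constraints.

Feasible sets respecting both limits:
- scheduler+logger: memory 9, power 15, value 65
- cache: memory 10, power 12, value 46
- queue: memory 11, power 4, value 44
- gateway: memory 10, power 11, value 38
Best: 65 rps.

65 rps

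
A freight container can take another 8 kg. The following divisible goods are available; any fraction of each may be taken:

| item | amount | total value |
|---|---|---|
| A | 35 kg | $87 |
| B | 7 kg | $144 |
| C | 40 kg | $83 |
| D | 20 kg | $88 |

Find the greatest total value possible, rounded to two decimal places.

Take in order of value per unit:
- B (144/7 per unit): all 7 → value 144, running total 144.00
- D (88/20 per unit): 1 of 20 → value 1×88/20 = 4.4000, running total 148.40
Total 148.40.

148.40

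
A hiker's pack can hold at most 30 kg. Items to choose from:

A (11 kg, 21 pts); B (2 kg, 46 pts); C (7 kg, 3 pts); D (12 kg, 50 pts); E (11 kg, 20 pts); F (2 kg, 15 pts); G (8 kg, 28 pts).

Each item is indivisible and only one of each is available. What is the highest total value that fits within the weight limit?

139 pts

Check high-value combinations within 30 kg:
- B+D+F+G: weight 2+12+2+8=24, value 46+50+15+28=139
- A+B+D+F: weight 11+2+12+2=27, value 21+46+50+15=132
- B+D+E+F: weight 2+12+11+2=27, value 46+50+20+15=131
Best: 139 pts.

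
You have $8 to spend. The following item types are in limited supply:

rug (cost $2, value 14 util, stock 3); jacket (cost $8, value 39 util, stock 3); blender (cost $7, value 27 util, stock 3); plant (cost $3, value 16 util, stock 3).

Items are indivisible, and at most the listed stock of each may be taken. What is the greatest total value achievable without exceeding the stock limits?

Top feasible selections:
- 1×rug + 2×plant: cost 8, value 46
- 2×rug + 1×plant: cost 7, value 44
- 3×rug: cost 6, value 42
- 1×jacket: cost 8, value 39
Best: 46 util.

46 util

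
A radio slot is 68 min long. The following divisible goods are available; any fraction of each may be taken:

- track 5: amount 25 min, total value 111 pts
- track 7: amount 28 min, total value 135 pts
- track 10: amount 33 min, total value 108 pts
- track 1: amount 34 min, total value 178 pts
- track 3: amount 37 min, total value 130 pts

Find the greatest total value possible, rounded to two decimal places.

339.64

Take in order of value per unit:
- track 1 (178/34 per unit): all 34 → value 178, running total 178.00
- track 7 (135/28 per unit): all 28 → value 135, running total 313.00
- track 5 (111/25 per unit): 6 of 25 → value 6×111/25 = 26.6400, running total 339.64
Total 339.64.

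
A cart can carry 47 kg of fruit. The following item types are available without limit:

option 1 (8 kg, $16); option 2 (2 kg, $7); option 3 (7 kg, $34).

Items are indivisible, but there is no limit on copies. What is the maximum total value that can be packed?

$218

Best value-per-unit is option 3 at 34/7; filling with it alone gives 6×34 = 204.
Optimal mix: 2×option 2 + 6×option 3 → weight 46, value 218.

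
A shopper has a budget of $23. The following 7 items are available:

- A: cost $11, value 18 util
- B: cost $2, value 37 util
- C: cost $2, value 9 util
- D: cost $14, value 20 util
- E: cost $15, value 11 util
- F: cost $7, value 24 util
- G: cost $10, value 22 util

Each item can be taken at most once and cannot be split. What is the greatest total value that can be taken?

This is a 0/1 knapsack; check combinations near the capacity.
- B+C+F+G: cost 2+2+7+10=21, value 37+9+24+22=92
- A+B+C+F: cost 11+2+2+7=22, value 18+37+9+24=88
- B+F+G: cost 2+7+10=19, value 37+24+22=83
- B+D+F: cost 2+14+7=23, value 37+20+24=81
Best: 92 util.

92 util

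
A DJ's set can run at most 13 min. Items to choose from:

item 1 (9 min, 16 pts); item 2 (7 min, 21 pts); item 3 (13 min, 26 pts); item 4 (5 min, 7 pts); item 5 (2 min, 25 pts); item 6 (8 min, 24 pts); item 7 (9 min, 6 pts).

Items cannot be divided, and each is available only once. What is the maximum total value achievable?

Check high-value combinations within 13 min:
- item 5+item 6: duration 2+8=10, value 25+24=49
- item 2+item 5: duration 7+2=9, value 21+25=46
- item 1+item 5: duration 9+2=11, value 16+25=41
- item 4+item 5: duration 5+2=7, value 7+25=32
Best: 49 pts.

49 pts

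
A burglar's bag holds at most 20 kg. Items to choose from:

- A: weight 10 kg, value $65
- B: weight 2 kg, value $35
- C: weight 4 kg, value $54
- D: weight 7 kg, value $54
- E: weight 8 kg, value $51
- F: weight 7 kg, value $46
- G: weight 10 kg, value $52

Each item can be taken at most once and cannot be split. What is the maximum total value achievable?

$189

Check high-value combinations within 20 kg:
- B+C+D+F: weight 2+4+7+7=20, value 35+54+54+46=189
- C+D+E: weight 4+7+8=19, value 54+54+51=159
- A+B+C: weight 10+2+4=16, value 65+35+54=154
- C+D+F: weight 4+7+7=18, value 54+54+46=154
Best: $189.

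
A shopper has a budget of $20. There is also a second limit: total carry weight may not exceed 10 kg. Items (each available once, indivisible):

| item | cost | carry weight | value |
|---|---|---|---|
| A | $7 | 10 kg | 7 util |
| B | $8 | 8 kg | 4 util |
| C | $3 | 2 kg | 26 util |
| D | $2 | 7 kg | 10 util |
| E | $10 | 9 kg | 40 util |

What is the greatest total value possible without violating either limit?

Feasible sets respecting both limits:
- E: cost 10, carry weight 9, value 40
- C+D: cost 5, carry weight 9, value 36
- B+C: cost 11, carry weight 10, value 30
Best: 40 util.

40 util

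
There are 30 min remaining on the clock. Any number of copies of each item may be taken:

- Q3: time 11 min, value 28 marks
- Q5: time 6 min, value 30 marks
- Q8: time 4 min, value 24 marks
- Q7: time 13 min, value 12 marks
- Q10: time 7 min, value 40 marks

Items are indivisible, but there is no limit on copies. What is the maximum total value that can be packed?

176 marks

Best value-per-unit is Q8 at 24/4; filling with it alone gives 7×24 = 168.
Optimal mix: 4×Q8 + 2×Q10 → time 30, value 176.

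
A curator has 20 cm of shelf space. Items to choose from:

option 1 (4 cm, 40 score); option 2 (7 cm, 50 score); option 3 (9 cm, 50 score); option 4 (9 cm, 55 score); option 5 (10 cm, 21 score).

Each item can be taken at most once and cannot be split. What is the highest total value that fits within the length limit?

145 score

Check high-value combinations within 20 cm:
- option 1+option 2+option 4: length 4+7+9=20, value 40+50+55=145
- option 1+option 2+option 3: length 4+7+9=20, value 40+50+50=140
- option 2+option 4: length 7+9=16, value 50+55=105
- option 3+option 4: length 9+9=18, value 50+55=105
- option 2+option 3: length 7+9=16, value 50+50=100
Best: 145 score.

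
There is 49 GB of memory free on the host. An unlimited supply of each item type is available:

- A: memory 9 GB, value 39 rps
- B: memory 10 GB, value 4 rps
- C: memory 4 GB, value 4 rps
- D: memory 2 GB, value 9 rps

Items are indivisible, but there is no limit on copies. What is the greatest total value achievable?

Best value-per-unit is D at 9/2; filling with it alone gives 24×9 = 216.
Optimal mix: 1×A + 20×D → memory 49, value 219.

219 rps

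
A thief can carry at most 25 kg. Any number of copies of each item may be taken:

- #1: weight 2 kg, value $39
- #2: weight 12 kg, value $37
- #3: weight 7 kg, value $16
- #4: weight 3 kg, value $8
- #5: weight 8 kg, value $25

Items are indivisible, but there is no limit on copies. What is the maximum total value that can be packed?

Best value-per-unit is #1 at 39/2, and filling with it alone uses weight 12×2=24. No mix of the others beats 12×39 = 468.

$468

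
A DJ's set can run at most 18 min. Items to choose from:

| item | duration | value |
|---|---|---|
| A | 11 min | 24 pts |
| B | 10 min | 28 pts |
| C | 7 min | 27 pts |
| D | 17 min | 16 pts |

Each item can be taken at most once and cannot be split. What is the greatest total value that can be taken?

Check high-value combinations within 18 min:
- B+C: duration 10+7=17, value 28+27=55
- A+C: duration 11+7=18, value 24+27=51
- B: duration 10, value 28
Best: 55 pts.

55 pts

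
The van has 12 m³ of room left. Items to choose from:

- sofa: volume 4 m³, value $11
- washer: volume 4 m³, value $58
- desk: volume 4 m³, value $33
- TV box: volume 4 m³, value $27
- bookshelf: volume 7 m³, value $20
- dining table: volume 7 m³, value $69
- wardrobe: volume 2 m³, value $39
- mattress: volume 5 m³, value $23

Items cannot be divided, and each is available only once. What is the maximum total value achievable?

Check high-value combinations within 12 m³:
- washer+desk+wardrobe: volume 4+4+2=10, value 58+33+39=130
- washer+dining table: volume 4+7=11, value 58+69=127
- washer+TV box+wardrobe: volume 4+4+2=10, value 58+27+39=124
- washer+wardrobe+mattress: volume 4+2+5=11, value 58+39+23=120
Best: $130.

$130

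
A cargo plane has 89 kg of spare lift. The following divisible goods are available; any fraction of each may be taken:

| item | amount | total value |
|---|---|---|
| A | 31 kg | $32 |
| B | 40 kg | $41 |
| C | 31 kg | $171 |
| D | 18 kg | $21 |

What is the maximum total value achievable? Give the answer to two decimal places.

Take in order of value per unit:
- C (171/31 per unit): all 31 → value 171, running total 171.00
- D (21/18 per unit): all 18 → value 21, running total 192.00
- A (32/31 per unit): all 31 → value 32, running total 224.00
- B (41/40 per unit): 9 of 40 → value 9×41/40 = 9.2250, running total 233.23
Total 233.23.

233.23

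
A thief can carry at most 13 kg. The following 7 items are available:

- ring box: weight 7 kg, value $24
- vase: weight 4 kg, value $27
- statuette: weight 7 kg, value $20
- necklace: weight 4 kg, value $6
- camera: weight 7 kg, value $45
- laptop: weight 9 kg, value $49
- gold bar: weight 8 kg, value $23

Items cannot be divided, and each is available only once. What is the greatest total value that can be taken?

$76

Check high-value combinations within 13 kg:
- vase+laptop: weight 4+9=13, value 27+49=76
- vase+camera: weight 4+7=11, value 27+45=72
- necklace+laptop: weight 4+9=13, value 6+49=55
Best: $76.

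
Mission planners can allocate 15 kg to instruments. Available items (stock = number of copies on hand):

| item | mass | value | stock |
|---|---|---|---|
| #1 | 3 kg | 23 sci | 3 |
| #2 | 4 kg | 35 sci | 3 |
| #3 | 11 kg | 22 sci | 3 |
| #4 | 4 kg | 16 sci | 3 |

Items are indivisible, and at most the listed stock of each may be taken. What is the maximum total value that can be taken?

128 sci

Best selections within mass 15 and stock limits:
- 1×#1 + 3×#2: mass 15, value 128
- 2×#1 + 2×#2: mass 14, value 116
Best: 128 sci.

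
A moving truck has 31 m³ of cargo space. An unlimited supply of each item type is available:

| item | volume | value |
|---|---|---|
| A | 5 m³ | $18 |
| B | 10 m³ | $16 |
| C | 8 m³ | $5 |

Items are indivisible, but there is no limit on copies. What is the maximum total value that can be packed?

Best value-per-unit is A at 18/5, and filling with it alone uses volume 6×5=30. No mix of the others beats 6×18 = 108.

$108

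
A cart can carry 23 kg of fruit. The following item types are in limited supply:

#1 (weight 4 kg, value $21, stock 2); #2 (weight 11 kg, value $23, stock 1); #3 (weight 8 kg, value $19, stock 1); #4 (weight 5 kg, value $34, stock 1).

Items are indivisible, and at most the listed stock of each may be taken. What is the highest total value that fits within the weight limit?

Top feasible selections:
- 2×#1 + 1×#3 + 1×#4: weight 21, value 95
- 1×#1 + 1×#2 + 1×#4: weight 20, value 78
- 2×#1 + 1×#4: weight 13, value 76
- 1×#1 + 1×#3 + 1×#4: weight 17, value 74
Best: $95.

$95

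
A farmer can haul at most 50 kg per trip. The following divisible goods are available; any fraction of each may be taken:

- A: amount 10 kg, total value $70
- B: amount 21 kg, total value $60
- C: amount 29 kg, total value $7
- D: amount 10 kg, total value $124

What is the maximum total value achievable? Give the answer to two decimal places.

Take in order of value per unit:
- D (124/10 per unit): all 10 → value 124, running total 124.00
- A (70/10 per unit): all 10 → value 70, running total 194.00
- B (60/21 per unit): all 21 → value 60, running total 254.00
- C (7/29 per unit): 9 of 29 → value 9×7/29 = 2.1724, running total 256.17
Total 256.17.

256.17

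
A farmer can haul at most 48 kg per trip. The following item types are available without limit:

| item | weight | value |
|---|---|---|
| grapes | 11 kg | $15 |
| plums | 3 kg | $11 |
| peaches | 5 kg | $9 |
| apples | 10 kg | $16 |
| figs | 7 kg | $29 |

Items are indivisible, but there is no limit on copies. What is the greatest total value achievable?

$196

Best value-per-unit is figs at 29/7; filling with it alone gives 6×29 = 174.
Optimal mix: 2×plums + 6×figs → weight 48, value 196.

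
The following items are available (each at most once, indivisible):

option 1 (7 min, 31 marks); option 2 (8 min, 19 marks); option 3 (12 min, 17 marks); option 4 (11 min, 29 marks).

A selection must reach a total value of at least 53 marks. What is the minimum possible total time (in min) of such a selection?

18

Subsets with value ≥ 53, sorted by total time:
- option 1+option 4: time 18, value 60
- option 1+option 2+option 4: time 26, value 79
- option 1+option 2+option 3: time 27, value 67
- option 1+option 3+option 4: time 30, value 77
Minimum time: 18 min.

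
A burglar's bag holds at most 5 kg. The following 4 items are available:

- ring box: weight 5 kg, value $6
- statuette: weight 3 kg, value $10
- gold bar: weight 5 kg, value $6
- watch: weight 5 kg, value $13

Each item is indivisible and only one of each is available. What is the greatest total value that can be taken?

$13

Check high-value combinations within 5 kg:
- watch: weight 5, value 13
- statuette: weight 3, value 10
- ring box: weight 5, value 6
- gold bar: weight 5, value 6
Best: $13.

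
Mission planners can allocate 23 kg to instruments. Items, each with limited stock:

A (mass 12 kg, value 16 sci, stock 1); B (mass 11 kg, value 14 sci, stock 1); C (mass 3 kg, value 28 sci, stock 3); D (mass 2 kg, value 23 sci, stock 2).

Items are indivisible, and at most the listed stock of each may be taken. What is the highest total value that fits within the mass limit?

130 sci

Best selections within mass 23 and stock limits:
- 3×C + 2×D: mass 13, value 130
- 1×A + 3×C + 1×D: mass 23, value 123
- 1×B + 3×C + 1×D: mass 22, value 121
- 1×A + 2×C + 2×D: mass 22, value 118
Best: 130 sci.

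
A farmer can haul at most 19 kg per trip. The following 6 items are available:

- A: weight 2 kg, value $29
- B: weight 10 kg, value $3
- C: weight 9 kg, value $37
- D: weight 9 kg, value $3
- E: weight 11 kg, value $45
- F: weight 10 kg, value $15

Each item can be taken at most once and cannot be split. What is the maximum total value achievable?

Check high-value combinations within 19 kg:
- A+E: weight 2+11=13, value 29+45=74
- A+C: weight 2+9=11, value 29+37=66
- C+F: weight 9+10=19, value 37+15=52
- E: weight 11, value 45
- A+F: weight 2+10=12, value 29+15=44
Best: $74.

$74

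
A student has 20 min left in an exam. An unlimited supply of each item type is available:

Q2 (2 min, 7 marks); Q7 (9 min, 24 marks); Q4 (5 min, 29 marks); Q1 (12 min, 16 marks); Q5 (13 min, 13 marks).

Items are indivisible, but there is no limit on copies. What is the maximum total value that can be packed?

Best value-per-unit is Q4 at 29/5, and filling with it alone uses time 4×5=20. No mix of the others beats 4×29 = 116.

116 marks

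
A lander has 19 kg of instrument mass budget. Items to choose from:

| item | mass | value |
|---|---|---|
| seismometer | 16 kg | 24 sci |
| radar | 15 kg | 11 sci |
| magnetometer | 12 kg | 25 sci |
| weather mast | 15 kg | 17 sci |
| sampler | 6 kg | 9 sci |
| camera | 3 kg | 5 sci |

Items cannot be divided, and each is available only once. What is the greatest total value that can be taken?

Check high-value combinations within 19 kg:
- magnetometer+sampler: mass 12+6=18, value 25+9=34
- magnetometer+camera: mass 12+3=15, value 25+5=30
- seismometer+camera: mass 16+3=19, value 24+5=29
- magnetometer: mass 12, value 25
- seismometer: mass 16, value 24
Best: 34 sci.

34 sci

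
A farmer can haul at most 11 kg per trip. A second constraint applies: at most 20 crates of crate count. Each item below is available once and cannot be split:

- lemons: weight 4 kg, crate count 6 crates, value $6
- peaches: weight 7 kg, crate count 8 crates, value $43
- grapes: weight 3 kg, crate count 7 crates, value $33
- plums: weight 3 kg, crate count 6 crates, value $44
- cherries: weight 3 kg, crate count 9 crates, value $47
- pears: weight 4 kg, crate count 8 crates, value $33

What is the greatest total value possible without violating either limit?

$91

Feasible sets respecting both limits:
- plums+cherries: weight 6, crate count 15, value 91
- peaches+cherries: weight 10, crate count 17, value 90
- peaches+plums: weight 10, crate count 14, value 87
Best: $91.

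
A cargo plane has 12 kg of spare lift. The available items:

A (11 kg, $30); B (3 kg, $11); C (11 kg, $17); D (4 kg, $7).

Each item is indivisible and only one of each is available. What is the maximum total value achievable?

Check high-value combinations within 12 kg:
- A: weight 11, value 30
- B+D: weight 3+4=7, value 11+7=18
- C: weight 11, value 17
Best: $30.

$30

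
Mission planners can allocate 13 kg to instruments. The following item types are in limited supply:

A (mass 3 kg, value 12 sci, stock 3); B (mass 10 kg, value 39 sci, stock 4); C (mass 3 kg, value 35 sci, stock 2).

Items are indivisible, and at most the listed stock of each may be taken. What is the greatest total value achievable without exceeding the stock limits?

Best selections within mass 13 and stock limits:
- 2×A + 2×C: mass 12, value 94
- 1×A + 2×C: mass 9, value 82
- 1×B + 1×C: mass 13, value 74
- 3×A + 1×C: mass 12, value 71
Best: 94 sci.

94 sci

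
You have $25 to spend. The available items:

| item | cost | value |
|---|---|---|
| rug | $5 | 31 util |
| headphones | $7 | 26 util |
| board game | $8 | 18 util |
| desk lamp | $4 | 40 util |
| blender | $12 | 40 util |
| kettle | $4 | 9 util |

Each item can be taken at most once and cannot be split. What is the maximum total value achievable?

120 util

Check high-value combinations within $25:
- rug+desk lamp+blender+kettle: cost 5+4+12+4=25, value 31+40+40+9=120
- rug+headphones+board game+desk lamp: cost 5+7+8+4=24, value 31+26+18+40=115
- rug+desk lamp+blender: cost 5+4+12=21, value 31+40+40=111
- rug+headphones+desk lamp+kettle: cost 5+7+4+4=20, value 31+26+40+9=106
Best: 120 util.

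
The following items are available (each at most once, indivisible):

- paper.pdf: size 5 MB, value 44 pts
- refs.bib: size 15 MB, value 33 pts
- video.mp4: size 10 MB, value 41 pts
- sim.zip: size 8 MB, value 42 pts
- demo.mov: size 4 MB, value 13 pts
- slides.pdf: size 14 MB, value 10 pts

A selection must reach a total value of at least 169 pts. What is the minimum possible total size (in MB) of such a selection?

42

Subsets with value ≥ 169, sorted by total size:
- paper.pdf+refs.bib+video.mp4+sim.zip+demo.mov: size 42, value 173
- paper.pdf+refs.bib+video.mp4+sim.zip+slides.pdf: size 52, value 170
Minimum size: 42 MB.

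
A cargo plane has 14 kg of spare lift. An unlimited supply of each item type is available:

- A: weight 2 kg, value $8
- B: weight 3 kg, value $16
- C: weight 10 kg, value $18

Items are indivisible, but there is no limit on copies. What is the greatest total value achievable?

Best value-per-unit is B at 16/3; filling with it alone gives 4×16 = 64.
Optimal mix: 1×A + 4×B → weight 14, value 72.

$72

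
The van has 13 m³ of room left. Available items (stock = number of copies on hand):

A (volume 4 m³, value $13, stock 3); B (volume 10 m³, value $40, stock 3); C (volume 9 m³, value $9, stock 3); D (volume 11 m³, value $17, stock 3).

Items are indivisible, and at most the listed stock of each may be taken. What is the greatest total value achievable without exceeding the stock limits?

Best selections within volume 13 and stock limits:
- 1×B: volume 10, value 40
- 3×A: volume 12, value 39
Best: $40.

$40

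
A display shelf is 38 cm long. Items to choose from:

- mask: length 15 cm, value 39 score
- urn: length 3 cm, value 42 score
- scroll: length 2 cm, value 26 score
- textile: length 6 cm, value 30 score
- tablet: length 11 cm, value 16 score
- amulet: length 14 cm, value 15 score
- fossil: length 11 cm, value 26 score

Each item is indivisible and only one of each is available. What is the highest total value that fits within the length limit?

Check high-value combinations within 38 cm:
- mask+urn+scroll+textile+fossil: length 15+3+2+6+11=37, value 39+42+26+30+26=163
- mask+urn+scroll+textile+tablet: length 15+3+2+6+11=37, value 39+42+26+30+16=153
- urn+scroll+textile+tablet+fossil: length 3+2+6+11+11=33, value 42+26+30+16+26=140
Best: 163 score.

163 score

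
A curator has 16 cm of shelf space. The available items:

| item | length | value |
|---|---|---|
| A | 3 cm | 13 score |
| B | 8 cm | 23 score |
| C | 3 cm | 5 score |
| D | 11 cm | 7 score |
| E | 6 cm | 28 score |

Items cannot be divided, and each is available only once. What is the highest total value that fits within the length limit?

51 score

Check high-value combinations within 16 cm:
- B+E: length 8+6=14, value 23+28=51
- A+C+E: length 3+3+6=12, value 13+5+28=46
- A+E: length 3+6=9, value 13+28=41
Best: 51 score.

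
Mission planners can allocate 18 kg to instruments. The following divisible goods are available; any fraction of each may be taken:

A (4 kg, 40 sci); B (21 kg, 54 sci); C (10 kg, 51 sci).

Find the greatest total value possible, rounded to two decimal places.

101.29

Take in order of value per unit:
- A (40/4 per unit): all 4 → value 40, running total 40.00
- C (51/10 per unit): all 10 → value 51, running total 91.00
- B (54/21 per unit): 4 of 21 → value 4×54/21 = 10.2857, running total 101.29
Total 101.29.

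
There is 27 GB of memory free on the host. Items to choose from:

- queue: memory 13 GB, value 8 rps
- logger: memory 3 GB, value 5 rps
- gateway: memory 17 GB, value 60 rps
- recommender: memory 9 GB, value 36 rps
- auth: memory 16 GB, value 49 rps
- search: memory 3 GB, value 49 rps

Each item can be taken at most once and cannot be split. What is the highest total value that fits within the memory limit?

114 rps

Check high-value combinations within 27 GB:
- logger+gateway+search: memory 3+17+3=23, value 5+60+49=114
- gateway+search: memory 17+3=20, value 60+49=109
- logger+auth+search: memory 3+16+3=22, value 5+49+49=103
- auth+search: memory 16+3=19, value 49+49=98
Best: 114 rps.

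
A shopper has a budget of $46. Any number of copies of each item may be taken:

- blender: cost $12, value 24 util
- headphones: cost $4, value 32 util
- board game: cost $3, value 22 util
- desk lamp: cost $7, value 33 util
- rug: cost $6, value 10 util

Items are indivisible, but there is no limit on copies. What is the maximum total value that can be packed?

364 util

Best value-per-unit is headphones at 32/4; filling with it alone gives 11×32 = 352.
Optimal mix: 10×headphones + 2×board game → cost 46, value 364.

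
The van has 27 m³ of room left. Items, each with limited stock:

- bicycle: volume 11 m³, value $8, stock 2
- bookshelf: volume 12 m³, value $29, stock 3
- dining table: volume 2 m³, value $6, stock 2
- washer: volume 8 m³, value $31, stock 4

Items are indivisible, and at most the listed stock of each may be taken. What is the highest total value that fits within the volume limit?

$99

Top feasible selections:
- 1×dining table + 3×washer: volume 26, value 99
- 3×washer: volume 24, value 93
- 2×dining table + 2×washer: volume 20, value 74
Best: $99.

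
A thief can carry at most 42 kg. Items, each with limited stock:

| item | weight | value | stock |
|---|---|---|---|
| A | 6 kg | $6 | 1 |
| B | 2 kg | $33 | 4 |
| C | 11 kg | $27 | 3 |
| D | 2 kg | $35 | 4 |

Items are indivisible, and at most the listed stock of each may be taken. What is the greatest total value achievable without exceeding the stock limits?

$326

Top feasible selections:
- 4×B + 2×C + 4×D: weight 38, value 326
- 1×A + 4×B + 1×C + 4×D: weight 33, value 305
Best: $326.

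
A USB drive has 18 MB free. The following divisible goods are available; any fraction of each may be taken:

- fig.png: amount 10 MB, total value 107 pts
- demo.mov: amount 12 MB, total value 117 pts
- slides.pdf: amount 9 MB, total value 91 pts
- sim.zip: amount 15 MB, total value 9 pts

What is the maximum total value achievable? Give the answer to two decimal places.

Take in order of value per unit:
- fig.png (107/10 per unit): all 10 → value 107, running total 107.00
- slides.pdf (91/9 per unit): 8 of 9 → value 8×91/9 = 80.8889, running total 187.89
Total 187.89.

187.89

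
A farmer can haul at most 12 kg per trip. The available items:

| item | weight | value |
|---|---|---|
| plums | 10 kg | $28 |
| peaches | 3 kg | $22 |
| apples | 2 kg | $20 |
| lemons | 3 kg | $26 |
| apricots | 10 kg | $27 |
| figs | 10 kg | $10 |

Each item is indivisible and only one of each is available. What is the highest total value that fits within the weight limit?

$68

Check high-value combinations within 12 kg:
- peaches+apples+lemons: weight 3+2+3=8, value 22+20+26=68
- peaches+lemons: weight 3+3=6, value 22+26=48
- plums+apples: weight 10+2=12, value 28+20=48
Best: $68.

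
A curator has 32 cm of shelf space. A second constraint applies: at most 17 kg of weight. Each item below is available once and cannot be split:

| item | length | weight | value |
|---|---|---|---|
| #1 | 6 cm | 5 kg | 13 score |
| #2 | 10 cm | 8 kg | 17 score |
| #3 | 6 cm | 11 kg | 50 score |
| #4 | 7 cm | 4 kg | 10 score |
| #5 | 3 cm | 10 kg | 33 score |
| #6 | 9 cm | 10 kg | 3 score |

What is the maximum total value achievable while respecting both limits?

63 score

Feasible sets respecting both limits:
- #1+#3: length 12, weight 16, value 63
- #3+#4: length 13, weight 15, value 60
- #3: length 6, weight 11, value 50
Best: 63 score.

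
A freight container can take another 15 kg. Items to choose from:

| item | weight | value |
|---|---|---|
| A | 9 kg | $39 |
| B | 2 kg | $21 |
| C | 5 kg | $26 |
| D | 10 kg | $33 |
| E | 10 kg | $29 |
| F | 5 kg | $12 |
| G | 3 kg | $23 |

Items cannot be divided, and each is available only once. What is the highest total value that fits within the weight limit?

$83

This is a 0/1 knapsack; check combinations near the capacity.
- A+B+G: weight 9+2+3=14, value 39+21+23=83
- B+C+F+G: weight 2+5+5+3=15, value 21+26+12+23=82
- B+D+G: weight 2+10+3=15, value 21+33+23=77
Best: $83.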